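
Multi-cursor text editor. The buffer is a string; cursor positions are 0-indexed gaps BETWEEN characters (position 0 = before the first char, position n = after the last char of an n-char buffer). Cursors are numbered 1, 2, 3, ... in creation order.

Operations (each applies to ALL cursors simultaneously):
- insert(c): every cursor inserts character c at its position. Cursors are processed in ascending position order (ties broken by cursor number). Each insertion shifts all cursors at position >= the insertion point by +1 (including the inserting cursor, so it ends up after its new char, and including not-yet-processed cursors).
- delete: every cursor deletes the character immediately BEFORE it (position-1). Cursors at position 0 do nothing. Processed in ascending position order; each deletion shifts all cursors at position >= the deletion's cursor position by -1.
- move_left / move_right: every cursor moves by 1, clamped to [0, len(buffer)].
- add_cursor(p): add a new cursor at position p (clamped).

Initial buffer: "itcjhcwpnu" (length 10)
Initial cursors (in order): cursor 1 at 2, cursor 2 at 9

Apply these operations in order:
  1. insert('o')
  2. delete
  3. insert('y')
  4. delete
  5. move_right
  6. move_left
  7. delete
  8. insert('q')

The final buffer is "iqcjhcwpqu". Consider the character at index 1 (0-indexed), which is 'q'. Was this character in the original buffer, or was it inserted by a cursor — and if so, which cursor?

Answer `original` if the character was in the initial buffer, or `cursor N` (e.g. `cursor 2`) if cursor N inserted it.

After op 1 (insert('o')): buffer="itocjhcwpnou" (len 12), cursors c1@3 c2@11, authorship ..1.......2.
After op 2 (delete): buffer="itcjhcwpnu" (len 10), cursors c1@2 c2@9, authorship ..........
After op 3 (insert('y')): buffer="itycjhcwpnyu" (len 12), cursors c1@3 c2@11, authorship ..1.......2.
After op 4 (delete): buffer="itcjhcwpnu" (len 10), cursors c1@2 c2@9, authorship ..........
After op 5 (move_right): buffer="itcjhcwpnu" (len 10), cursors c1@3 c2@10, authorship ..........
After op 6 (move_left): buffer="itcjhcwpnu" (len 10), cursors c1@2 c2@9, authorship ..........
After op 7 (delete): buffer="icjhcwpu" (len 8), cursors c1@1 c2@7, authorship ........
After op 8 (insert('q')): buffer="iqcjhcwpqu" (len 10), cursors c1@2 c2@9, authorship .1......2.
Authorship (.=original, N=cursor N): . 1 . . . . . . 2 .
Index 1: author = 1

Answer: cursor 1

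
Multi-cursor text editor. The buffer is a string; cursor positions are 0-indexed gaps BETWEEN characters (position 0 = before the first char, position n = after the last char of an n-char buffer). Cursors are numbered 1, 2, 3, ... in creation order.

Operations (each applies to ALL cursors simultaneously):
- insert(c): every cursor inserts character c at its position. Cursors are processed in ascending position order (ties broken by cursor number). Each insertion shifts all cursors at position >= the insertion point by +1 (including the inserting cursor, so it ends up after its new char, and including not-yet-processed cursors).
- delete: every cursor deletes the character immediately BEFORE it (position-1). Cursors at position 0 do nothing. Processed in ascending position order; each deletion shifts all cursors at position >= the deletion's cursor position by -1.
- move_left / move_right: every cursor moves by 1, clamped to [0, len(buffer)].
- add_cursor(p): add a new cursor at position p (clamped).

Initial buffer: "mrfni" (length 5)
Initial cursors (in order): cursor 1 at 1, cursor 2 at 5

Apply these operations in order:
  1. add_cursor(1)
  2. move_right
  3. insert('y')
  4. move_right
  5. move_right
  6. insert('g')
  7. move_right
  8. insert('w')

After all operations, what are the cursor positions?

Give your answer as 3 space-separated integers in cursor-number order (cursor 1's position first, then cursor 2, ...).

After op 1 (add_cursor(1)): buffer="mrfni" (len 5), cursors c1@1 c3@1 c2@5, authorship .....
After op 2 (move_right): buffer="mrfni" (len 5), cursors c1@2 c3@2 c2@5, authorship .....
After op 3 (insert('y')): buffer="mryyfniy" (len 8), cursors c1@4 c3@4 c2@8, authorship ..13...2
After op 4 (move_right): buffer="mryyfniy" (len 8), cursors c1@5 c3@5 c2@8, authorship ..13...2
After op 5 (move_right): buffer="mryyfniy" (len 8), cursors c1@6 c3@6 c2@8, authorship ..13...2
After op 6 (insert('g')): buffer="mryyfnggiyg" (len 11), cursors c1@8 c3@8 c2@11, authorship ..13..13.22
After op 7 (move_right): buffer="mryyfnggiyg" (len 11), cursors c1@9 c3@9 c2@11, authorship ..13..13.22
After op 8 (insert('w')): buffer="mryyfnggiwwygw" (len 14), cursors c1@11 c3@11 c2@14, authorship ..13..13.13222

Answer: 11 14 11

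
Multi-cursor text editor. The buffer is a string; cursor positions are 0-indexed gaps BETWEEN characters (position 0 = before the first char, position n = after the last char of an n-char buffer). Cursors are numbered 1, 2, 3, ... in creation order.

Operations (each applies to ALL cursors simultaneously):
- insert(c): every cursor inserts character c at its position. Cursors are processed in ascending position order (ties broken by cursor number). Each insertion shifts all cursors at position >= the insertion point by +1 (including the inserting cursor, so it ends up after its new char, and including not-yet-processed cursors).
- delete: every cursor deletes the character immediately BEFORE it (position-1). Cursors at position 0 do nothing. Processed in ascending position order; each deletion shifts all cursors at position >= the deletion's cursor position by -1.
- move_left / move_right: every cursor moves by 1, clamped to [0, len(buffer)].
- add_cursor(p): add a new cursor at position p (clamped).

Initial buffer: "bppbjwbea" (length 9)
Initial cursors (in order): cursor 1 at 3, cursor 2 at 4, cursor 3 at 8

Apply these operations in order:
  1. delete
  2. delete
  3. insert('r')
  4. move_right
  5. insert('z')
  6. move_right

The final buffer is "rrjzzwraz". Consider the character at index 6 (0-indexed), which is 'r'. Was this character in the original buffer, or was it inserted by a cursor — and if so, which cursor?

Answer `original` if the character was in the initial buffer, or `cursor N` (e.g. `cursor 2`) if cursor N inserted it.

Answer: cursor 3

Derivation:
After op 1 (delete): buffer="bpjwba" (len 6), cursors c1@2 c2@2 c3@5, authorship ......
After op 2 (delete): buffer="jwa" (len 3), cursors c1@0 c2@0 c3@2, authorship ...
After op 3 (insert('r')): buffer="rrjwra" (len 6), cursors c1@2 c2@2 c3@5, authorship 12..3.
After op 4 (move_right): buffer="rrjwra" (len 6), cursors c1@3 c2@3 c3@6, authorship 12..3.
After op 5 (insert('z')): buffer="rrjzzwraz" (len 9), cursors c1@5 c2@5 c3@9, authorship 12.12.3.3
After op 6 (move_right): buffer="rrjzzwraz" (len 9), cursors c1@6 c2@6 c3@9, authorship 12.12.3.3
Authorship (.=original, N=cursor N): 1 2 . 1 2 . 3 . 3
Index 6: author = 3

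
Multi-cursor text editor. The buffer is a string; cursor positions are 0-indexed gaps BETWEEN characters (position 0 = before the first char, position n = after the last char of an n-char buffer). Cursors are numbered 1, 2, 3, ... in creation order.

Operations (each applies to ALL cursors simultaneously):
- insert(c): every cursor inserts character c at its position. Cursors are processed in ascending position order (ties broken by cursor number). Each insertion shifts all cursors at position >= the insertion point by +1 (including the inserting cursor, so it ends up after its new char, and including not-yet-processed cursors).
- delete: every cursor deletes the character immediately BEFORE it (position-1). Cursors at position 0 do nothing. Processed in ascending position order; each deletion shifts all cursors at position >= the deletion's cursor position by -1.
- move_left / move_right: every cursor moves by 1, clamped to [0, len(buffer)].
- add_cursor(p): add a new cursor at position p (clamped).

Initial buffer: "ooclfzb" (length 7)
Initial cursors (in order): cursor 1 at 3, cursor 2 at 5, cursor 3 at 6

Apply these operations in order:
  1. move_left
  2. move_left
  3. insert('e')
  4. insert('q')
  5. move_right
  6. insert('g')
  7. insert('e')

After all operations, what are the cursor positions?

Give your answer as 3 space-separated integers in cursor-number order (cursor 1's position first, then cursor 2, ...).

After op 1 (move_left): buffer="ooclfzb" (len 7), cursors c1@2 c2@4 c3@5, authorship .......
After op 2 (move_left): buffer="ooclfzb" (len 7), cursors c1@1 c2@3 c3@4, authorship .......
After op 3 (insert('e')): buffer="oeocelefzb" (len 10), cursors c1@2 c2@5 c3@7, authorship .1..2.3...
After op 4 (insert('q')): buffer="oeqoceqleqfzb" (len 13), cursors c1@3 c2@7 c3@10, authorship .11..22.33...
After op 5 (move_right): buffer="oeqoceqleqfzb" (len 13), cursors c1@4 c2@8 c3@11, authorship .11..22.33...
After op 6 (insert('g')): buffer="oeqogceqlgeqfgzb" (len 16), cursors c1@5 c2@10 c3@14, authorship .11.1.22.233.3..
After op 7 (insert('e')): buffer="oeqogeceqlgeeqfgezb" (len 19), cursors c1@6 c2@12 c3@17, authorship .11.11.22.2233.33..

Answer: 6 12 17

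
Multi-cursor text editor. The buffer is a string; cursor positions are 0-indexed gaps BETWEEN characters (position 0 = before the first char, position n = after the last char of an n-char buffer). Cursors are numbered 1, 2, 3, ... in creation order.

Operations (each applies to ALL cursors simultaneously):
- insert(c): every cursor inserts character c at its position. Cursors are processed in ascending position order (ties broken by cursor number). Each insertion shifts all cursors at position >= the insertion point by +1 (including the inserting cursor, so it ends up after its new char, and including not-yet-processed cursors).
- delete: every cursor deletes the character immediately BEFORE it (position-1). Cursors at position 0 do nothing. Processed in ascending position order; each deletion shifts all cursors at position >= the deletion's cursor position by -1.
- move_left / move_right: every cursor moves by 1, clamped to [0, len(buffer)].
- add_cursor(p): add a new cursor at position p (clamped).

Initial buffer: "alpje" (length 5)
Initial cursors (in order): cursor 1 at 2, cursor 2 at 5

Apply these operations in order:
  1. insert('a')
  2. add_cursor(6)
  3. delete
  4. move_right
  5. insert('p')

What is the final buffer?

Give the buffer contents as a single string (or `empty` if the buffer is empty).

Answer: alppjpp

Derivation:
After op 1 (insert('a')): buffer="alapjea" (len 7), cursors c1@3 c2@7, authorship ..1...2
After op 2 (add_cursor(6)): buffer="alapjea" (len 7), cursors c1@3 c3@6 c2@7, authorship ..1...2
After op 3 (delete): buffer="alpj" (len 4), cursors c1@2 c2@4 c3@4, authorship ....
After op 4 (move_right): buffer="alpj" (len 4), cursors c1@3 c2@4 c3@4, authorship ....
After op 5 (insert('p')): buffer="alppjpp" (len 7), cursors c1@4 c2@7 c3@7, authorship ...1.23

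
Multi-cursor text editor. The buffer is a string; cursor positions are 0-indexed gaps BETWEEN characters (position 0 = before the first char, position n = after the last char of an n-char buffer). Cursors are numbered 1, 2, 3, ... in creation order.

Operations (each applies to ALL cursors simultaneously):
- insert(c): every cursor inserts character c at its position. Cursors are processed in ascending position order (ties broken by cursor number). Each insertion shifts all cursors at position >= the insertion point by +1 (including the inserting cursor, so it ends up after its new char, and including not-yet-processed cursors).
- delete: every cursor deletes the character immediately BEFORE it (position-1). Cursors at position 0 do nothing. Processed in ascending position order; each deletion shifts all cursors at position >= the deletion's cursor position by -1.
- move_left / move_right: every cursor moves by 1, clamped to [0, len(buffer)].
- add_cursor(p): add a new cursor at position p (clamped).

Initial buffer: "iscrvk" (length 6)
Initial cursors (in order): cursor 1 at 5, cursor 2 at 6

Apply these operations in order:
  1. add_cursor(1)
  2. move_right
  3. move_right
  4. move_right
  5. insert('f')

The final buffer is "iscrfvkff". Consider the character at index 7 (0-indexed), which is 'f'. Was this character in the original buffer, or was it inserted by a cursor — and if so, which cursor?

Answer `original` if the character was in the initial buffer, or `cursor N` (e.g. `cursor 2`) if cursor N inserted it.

Answer: cursor 1

Derivation:
After op 1 (add_cursor(1)): buffer="iscrvk" (len 6), cursors c3@1 c1@5 c2@6, authorship ......
After op 2 (move_right): buffer="iscrvk" (len 6), cursors c3@2 c1@6 c2@6, authorship ......
After op 3 (move_right): buffer="iscrvk" (len 6), cursors c3@3 c1@6 c2@6, authorship ......
After op 4 (move_right): buffer="iscrvk" (len 6), cursors c3@4 c1@6 c2@6, authorship ......
After op 5 (insert('f')): buffer="iscrfvkff" (len 9), cursors c3@5 c1@9 c2@9, authorship ....3..12
Authorship (.=original, N=cursor N): . . . . 3 . . 1 2
Index 7: author = 1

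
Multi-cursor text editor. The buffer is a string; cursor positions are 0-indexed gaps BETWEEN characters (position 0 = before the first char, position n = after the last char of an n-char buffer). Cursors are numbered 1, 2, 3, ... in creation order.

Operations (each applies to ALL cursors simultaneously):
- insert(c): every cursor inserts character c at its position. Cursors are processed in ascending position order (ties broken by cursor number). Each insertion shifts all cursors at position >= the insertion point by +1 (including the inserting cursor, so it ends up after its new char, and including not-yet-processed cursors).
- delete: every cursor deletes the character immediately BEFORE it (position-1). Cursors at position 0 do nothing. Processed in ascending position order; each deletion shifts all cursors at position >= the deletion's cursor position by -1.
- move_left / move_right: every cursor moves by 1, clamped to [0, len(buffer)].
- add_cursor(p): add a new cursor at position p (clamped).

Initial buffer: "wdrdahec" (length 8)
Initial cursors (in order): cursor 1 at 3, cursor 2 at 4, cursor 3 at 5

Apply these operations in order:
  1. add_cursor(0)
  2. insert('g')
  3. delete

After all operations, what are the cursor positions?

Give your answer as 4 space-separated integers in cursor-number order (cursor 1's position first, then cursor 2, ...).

Answer: 3 4 5 0

Derivation:
After op 1 (add_cursor(0)): buffer="wdrdahec" (len 8), cursors c4@0 c1@3 c2@4 c3@5, authorship ........
After op 2 (insert('g')): buffer="gwdrgdgaghec" (len 12), cursors c4@1 c1@5 c2@7 c3@9, authorship 4...1.2.3...
After op 3 (delete): buffer="wdrdahec" (len 8), cursors c4@0 c1@3 c2@4 c3@5, authorship ........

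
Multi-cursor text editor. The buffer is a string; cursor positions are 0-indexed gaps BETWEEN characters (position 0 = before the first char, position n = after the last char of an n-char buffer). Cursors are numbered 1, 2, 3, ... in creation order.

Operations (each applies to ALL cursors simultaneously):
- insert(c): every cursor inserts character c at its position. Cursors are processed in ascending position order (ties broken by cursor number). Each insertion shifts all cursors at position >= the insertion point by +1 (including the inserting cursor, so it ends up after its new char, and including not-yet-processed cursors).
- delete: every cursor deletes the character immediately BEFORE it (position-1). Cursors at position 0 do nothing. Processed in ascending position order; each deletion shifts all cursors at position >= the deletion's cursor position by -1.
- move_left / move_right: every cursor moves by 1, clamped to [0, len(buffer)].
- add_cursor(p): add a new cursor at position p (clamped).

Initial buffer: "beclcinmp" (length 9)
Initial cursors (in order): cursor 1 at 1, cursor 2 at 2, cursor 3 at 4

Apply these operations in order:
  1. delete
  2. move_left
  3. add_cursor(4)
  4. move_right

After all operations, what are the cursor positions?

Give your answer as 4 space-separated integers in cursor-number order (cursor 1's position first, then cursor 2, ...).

Answer: 1 1 1 5

Derivation:
After op 1 (delete): buffer="ccinmp" (len 6), cursors c1@0 c2@0 c3@1, authorship ......
After op 2 (move_left): buffer="ccinmp" (len 6), cursors c1@0 c2@0 c3@0, authorship ......
After op 3 (add_cursor(4)): buffer="ccinmp" (len 6), cursors c1@0 c2@0 c3@0 c4@4, authorship ......
After op 4 (move_right): buffer="ccinmp" (len 6), cursors c1@1 c2@1 c3@1 c4@5, authorship ......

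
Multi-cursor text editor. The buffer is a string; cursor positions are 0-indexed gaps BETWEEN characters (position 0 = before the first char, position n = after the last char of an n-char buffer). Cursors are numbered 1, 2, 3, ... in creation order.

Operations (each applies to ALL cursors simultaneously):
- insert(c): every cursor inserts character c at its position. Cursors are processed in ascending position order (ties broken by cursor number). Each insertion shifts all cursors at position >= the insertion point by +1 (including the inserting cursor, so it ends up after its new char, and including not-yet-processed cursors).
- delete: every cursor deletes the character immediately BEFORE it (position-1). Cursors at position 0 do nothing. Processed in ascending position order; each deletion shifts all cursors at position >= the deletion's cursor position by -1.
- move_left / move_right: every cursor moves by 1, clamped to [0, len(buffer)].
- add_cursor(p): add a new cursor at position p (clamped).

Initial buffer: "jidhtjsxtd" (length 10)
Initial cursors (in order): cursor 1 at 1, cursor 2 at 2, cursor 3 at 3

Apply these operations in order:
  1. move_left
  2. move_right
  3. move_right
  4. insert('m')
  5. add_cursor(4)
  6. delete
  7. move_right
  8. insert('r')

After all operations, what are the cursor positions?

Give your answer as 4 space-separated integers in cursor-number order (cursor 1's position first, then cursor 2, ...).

After op 1 (move_left): buffer="jidhtjsxtd" (len 10), cursors c1@0 c2@1 c3@2, authorship ..........
After op 2 (move_right): buffer="jidhtjsxtd" (len 10), cursors c1@1 c2@2 c3@3, authorship ..........
After op 3 (move_right): buffer="jidhtjsxtd" (len 10), cursors c1@2 c2@3 c3@4, authorship ..........
After op 4 (insert('m')): buffer="jimdmhmtjsxtd" (len 13), cursors c1@3 c2@5 c3@7, authorship ..1.2.3......
After op 5 (add_cursor(4)): buffer="jimdmhmtjsxtd" (len 13), cursors c1@3 c4@4 c2@5 c3@7, authorship ..1.2.3......
After op 6 (delete): buffer="jihtjsxtd" (len 9), cursors c1@2 c2@2 c4@2 c3@3, authorship .........
After op 7 (move_right): buffer="jihtjsxtd" (len 9), cursors c1@3 c2@3 c4@3 c3@4, authorship .........
After op 8 (insert('r')): buffer="jihrrrtrjsxtd" (len 13), cursors c1@6 c2@6 c4@6 c3@8, authorship ...124.3.....

Answer: 6 6 8 6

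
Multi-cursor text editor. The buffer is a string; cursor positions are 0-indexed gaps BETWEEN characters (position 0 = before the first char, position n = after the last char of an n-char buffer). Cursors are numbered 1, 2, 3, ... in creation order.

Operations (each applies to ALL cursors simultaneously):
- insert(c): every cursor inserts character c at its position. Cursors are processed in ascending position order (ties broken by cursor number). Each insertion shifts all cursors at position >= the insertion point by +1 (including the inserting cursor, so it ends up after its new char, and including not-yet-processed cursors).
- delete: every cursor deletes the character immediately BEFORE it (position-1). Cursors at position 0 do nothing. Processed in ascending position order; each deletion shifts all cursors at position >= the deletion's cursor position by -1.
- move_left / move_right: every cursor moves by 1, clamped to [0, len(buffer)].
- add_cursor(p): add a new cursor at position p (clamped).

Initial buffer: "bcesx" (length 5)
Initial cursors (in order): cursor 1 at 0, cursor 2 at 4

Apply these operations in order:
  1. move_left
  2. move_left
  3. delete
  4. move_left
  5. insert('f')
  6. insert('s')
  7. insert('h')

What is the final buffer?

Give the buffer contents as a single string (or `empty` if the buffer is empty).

After op 1 (move_left): buffer="bcesx" (len 5), cursors c1@0 c2@3, authorship .....
After op 2 (move_left): buffer="bcesx" (len 5), cursors c1@0 c2@2, authorship .....
After op 3 (delete): buffer="besx" (len 4), cursors c1@0 c2@1, authorship ....
After op 4 (move_left): buffer="besx" (len 4), cursors c1@0 c2@0, authorship ....
After op 5 (insert('f')): buffer="ffbesx" (len 6), cursors c1@2 c2@2, authorship 12....
After op 6 (insert('s')): buffer="ffssbesx" (len 8), cursors c1@4 c2@4, authorship 1212....
After op 7 (insert('h')): buffer="ffsshhbesx" (len 10), cursors c1@6 c2@6, authorship 121212....

Answer: ffsshhbesx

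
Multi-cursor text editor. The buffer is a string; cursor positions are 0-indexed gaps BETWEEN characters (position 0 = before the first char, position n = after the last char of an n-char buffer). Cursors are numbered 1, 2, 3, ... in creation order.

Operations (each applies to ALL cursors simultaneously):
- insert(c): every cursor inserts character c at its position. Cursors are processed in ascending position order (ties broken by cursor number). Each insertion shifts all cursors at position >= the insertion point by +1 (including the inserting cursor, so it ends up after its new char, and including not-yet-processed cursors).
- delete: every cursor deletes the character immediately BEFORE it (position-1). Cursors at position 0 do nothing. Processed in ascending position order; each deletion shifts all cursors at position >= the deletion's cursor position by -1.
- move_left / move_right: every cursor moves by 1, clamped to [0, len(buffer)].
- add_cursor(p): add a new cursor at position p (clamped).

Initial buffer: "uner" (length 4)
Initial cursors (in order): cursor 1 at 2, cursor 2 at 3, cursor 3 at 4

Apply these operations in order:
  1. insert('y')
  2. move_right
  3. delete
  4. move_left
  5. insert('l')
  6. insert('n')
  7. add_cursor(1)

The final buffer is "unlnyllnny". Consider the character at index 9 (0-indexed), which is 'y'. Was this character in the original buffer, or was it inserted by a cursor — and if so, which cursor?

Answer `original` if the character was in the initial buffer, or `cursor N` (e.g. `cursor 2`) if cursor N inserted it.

After op 1 (insert('y')): buffer="unyeyry" (len 7), cursors c1@3 c2@5 c3@7, authorship ..1.2.3
After op 2 (move_right): buffer="unyeyry" (len 7), cursors c1@4 c2@6 c3@7, authorship ..1.2.3
After op 3 (delete): buffer="unyy" (len 4), cursors c1@3 c2@4 c3@4, authorship ..12
After op 4 (move_left): buffer="unyy" (len 4), cursors c1@2 c2@3 c3@3, authorship ..12
After op 5 (insert('l')): buffer="unlylly" (len 7), cursors c1@3 c2@6 c3@6, authorship ..11232
After op 6 (insert('n')): buffer="unlnyllnny" (len 10), cursors c1@4 c2@9 c3@9, authorship ..11123232
After op 7 (add_cursor(1)): buffer="unlnyllnny" (len 10), cursors c4@1 c1@4 c2@9 c3@9, authorship ..11123232
Authorship (.=original, N=cursor N): . . 1 1 1 2 3 2 3 2
Index 9: author = 2

Answer: cursor 2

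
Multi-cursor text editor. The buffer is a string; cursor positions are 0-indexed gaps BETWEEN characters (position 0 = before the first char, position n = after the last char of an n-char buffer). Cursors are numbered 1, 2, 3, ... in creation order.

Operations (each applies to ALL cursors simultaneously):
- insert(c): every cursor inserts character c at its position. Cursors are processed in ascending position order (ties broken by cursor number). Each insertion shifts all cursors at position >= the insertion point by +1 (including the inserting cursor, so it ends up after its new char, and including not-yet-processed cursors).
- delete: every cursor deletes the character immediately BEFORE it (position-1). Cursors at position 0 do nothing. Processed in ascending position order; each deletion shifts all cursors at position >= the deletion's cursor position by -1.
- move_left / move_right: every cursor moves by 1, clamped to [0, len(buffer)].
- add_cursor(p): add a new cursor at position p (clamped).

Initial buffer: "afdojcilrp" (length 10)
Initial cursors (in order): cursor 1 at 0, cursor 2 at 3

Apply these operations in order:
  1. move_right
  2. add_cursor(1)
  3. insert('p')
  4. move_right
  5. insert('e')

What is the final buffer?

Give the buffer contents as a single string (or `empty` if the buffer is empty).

After op 1 (move_right): buffer="afdojcilrp" (len 10), cursors c1@1 c2@4, authorship ..........
After op 2 (add_cursor(1)): buffer="afdojcilrp" (len 10), cursors c1@1 c3@1 c2@4, authorship ..........
After op 3 (insert('p')): buffer="appfdopjcilrp" (len 13), cursors c1@3 c3@3 c2@7, authorship .13...2......
After op 4 (move_right): buffer="appfdopjcilrp" (len 13), cursors c1@4 c3@4 c2@8, authorship .13...2......
After op 5 (insert('e')): buffer="appfeedopjecilrp" (len 16), cursors c1@6 c3@6 c2@11, authorship .13.13..2.2.....

Answer: appfeedopjecilrp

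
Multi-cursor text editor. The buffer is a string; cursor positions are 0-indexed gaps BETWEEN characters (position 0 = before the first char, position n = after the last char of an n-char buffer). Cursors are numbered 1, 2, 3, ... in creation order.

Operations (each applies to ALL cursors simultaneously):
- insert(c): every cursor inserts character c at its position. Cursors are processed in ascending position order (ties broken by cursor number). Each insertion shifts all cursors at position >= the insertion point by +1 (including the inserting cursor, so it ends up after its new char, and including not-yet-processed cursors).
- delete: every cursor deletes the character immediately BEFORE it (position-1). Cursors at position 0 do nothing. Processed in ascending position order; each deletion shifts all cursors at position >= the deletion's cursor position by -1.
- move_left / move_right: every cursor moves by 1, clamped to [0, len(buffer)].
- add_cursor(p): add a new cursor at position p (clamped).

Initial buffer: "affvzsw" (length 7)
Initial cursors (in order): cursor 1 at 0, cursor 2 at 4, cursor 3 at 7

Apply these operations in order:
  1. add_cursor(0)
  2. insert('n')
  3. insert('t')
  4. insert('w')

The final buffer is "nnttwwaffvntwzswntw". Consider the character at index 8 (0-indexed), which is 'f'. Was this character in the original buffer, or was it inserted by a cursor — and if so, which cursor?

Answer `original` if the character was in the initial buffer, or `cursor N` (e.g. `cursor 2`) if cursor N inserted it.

Answer: original

Derivation:
After op 1 (add_cursor(0)): buffer="affvzsw" (len 7), cursors c1@0 c4@0 c2@4 c3@7, authorship .......
After op 2 (insert('n')): buffer="nnaffvnzswn" (len 11), cursors c1@2 c4@2 c2@7 c3@11, authorship 14....2...3
After op 3 (insert('t')): buffer="nnttaffvntzswnt" (len 15), cursors c1@4 c4@4 c2@10 c3@15, authorship 1414....22...33
After op 4 (insert('w')): buffer="nnttwwaffvntwzswntw" (len 19), cursors c1@6 c4@6 c2@13 c3@19, authorship 141414....222...333
Authorship (.=original, N=cursor N): 1 4 1 4 1 4 . . . . 2 2 2 . . . 3 3 3
Index 8: author = original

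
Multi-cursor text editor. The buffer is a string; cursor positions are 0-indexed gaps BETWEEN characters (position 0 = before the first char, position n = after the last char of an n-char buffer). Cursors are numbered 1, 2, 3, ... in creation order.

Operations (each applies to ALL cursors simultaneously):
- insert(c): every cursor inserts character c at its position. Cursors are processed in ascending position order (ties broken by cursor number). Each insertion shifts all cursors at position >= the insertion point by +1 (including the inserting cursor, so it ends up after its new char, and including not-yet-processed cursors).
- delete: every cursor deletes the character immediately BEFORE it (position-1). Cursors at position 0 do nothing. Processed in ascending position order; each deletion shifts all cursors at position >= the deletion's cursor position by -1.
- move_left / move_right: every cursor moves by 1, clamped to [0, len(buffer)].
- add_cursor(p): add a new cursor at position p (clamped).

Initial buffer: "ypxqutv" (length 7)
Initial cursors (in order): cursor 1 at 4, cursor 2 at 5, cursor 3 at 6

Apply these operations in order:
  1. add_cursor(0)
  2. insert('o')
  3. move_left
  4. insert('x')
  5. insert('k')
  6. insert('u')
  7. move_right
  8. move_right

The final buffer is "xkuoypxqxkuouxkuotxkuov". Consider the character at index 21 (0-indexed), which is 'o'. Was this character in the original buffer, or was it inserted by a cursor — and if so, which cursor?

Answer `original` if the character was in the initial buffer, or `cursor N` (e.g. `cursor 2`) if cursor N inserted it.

After op 1 (add_cursor(0)): buffer="ypxqutv" (len 7), cursors c4@0 c1@4 c2@5 c3@6, authorship .......
After op 2 (insert('o')): buffer="oypxqouotov" (len 11), cursors c4@1 c1@6 c2@8 c3@10, authorship 4....1.2.3.
After op 3 (move_left): buffer="oypxqouotov" (len 11), cursors c4@0 c1@5 c2@7 c3@9, authorship 4....1.2.3.
After op 4 (insert('x')): buffer="xoypxqxouxotxov" (len 15), cursors c4@1 c1@7 c2@10 c3@13, authorship 44....11.22.33.
After op 5 (insert('k')): buffer="xkoypxqxkouxkotxkov" (len 19), cursors c4@2 c1@9 c2@13 c3@17, authorship 444....111.222.333.
After op 6 (insert('u')): buffer="xkuoypxqxkuouxkuotxkuov" (len 23), cursors c4@3 c1@11 c2@16 c3@21, authorship 4444....1111.2222.3333.
After op 7 (move_right): buffer="xkuoypxqxkuouxkuotxkuov" (len 23), cursors c4@4 c1@12 c2@17 c3@22, authorship 4444....1111.2222.3333.
After op 8 (move_right): buffer="xkuoypxqxkuouxkuotxkuov" (len 23), cursors c4@5 c1@13 c2@18 c3@23, authorship 4444....1111.2222.3333.
Authorship (.=original, N=cursor N): 4 4 4 4 . . . . 1 1 1 1 . 2 2 2 2 . 3 3 3 3 .
Index 21: author = 3

Answer: cursor 3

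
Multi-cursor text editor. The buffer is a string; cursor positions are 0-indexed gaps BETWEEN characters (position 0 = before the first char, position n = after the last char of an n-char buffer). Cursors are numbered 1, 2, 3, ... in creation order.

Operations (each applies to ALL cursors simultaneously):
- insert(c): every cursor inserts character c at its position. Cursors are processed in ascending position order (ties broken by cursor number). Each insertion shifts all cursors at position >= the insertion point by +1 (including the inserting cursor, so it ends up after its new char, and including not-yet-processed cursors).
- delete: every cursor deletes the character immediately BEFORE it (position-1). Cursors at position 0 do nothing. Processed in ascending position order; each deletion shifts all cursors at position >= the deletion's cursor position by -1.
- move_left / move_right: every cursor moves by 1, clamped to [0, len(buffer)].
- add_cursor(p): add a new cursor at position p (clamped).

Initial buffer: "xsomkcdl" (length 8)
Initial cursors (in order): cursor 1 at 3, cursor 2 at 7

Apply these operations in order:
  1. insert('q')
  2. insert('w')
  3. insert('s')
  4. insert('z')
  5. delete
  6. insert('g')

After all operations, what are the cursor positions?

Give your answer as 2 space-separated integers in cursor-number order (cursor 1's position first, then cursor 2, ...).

After op 1 (insert('q')): buffer="xsoqmkcdql" (len 10), cursors c1@4 c2@9, authorship ...1....2.
After op 2 (insert('w')): buffer="xsoqwmkcdqwl" (len 12), cursors c1@5 c2@11, authorship ...11....22.
After op 3 (insert('s')): buffer="xsoqwsmkcdqwsl" (len 14), cursors c1@6 c2@13, authorship ...111....222.
After op 4 (insert('z')): buffer="xsoqwszmkcdqwszl" (len 16), cursors c1@7 c2@15, authorship ...1111....2222.
After op 5 (delete): buffer="xsoqwsmkcdqwsl" (len 14), cursors c1@6 c2@13, authorship ...111....222.
After op 6 (insert('g')): buffer="xsoqwsgmkcdqwsgl" (len 16), cursors c1@7 c2@15, authorship ...1111....2222.

Answer: 7 15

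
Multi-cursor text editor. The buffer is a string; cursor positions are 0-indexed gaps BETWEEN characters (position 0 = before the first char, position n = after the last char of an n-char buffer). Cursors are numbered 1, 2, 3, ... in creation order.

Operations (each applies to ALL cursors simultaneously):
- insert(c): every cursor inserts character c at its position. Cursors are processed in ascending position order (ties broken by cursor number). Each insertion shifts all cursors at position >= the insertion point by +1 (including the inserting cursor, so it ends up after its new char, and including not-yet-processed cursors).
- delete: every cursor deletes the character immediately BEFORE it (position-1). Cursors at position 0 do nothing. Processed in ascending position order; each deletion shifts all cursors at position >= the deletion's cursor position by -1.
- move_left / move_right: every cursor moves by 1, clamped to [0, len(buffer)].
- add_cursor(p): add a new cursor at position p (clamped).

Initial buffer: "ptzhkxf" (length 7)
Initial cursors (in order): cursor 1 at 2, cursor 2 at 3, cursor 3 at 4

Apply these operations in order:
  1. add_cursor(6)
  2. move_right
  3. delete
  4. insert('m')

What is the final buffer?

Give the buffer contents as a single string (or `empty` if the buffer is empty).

Answer: ptmmmxm

Derivation:
After op 1 (add_cursor(6)): buffer="ptzhkxf" (len 7), cursors c1@2 c2@3 c3@4 c4@6, authorship .......
After op 2 (move_right): buffer="ptzhkxf" (len 7), cursors c1@3 c2@4 c3@5 c4@7, authorship .......
After op 3 (delete): buffer="ptx" (len 3), cursors c1@2 c2@2 c3@2 c4@3, authorship ...
After op 4 (insert('m')): buffer="ptmmmxm" (len 7), cursors c1@5 c2@5 c3@5 c4@7, authorship ..123.4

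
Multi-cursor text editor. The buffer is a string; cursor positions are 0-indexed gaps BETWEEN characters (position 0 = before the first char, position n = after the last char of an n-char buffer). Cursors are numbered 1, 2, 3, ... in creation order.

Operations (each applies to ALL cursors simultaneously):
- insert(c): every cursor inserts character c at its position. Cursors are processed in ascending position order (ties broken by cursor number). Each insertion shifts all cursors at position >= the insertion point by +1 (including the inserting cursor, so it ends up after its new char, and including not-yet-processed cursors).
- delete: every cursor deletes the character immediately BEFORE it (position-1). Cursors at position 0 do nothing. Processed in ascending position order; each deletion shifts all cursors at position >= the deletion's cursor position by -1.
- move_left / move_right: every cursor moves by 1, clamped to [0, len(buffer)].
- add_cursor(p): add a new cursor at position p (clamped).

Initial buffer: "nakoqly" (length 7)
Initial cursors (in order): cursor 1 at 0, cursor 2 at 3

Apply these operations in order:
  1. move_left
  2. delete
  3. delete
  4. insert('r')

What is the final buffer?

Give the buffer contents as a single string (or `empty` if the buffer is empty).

After op 1 (move_left): buffer="nakoqly" (len 7), cursors c1@0 c2@2, authorship .......
After op 2 (delete): buffer="nkoqly" (len 6), cursors c1@0 c2@1, authorship ......
After op 3 (delete): buffer="koqly" (len 5), cursors c1@0 c2@0, authorship .....
After op 4 (insert('r')): buffer="rrkoqly" (len 7), cursors c1@2 c2@2, authorship 12.....

Answer: rrkoqly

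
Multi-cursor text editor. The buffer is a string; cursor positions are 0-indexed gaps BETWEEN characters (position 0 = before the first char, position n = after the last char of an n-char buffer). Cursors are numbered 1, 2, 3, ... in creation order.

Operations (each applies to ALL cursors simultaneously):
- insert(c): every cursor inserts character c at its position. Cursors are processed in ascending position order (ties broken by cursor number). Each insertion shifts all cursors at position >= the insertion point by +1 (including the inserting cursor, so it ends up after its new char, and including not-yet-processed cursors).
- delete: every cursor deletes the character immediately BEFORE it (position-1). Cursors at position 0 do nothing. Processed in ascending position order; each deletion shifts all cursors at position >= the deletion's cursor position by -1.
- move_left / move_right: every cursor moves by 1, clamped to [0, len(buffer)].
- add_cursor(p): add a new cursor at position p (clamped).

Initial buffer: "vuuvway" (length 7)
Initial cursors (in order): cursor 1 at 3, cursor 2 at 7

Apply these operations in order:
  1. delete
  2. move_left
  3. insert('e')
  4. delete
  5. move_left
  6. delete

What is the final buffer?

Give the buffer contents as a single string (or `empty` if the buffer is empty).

After op 1 (delete): buffer="vuvwa" (len 5), cursors c1@2 c2@5, authorship .....
After op 2 (move_left): buffer="vuvwa" (len 5), cursors c1@1 c2@4, authorship .....
After op 3 (insert('e')): buffer="veuvwea" (len 7), cursors c1@2 c2@6, authorship .1...2.
After op 4 (delete): buffer="vuvwa" (len 5), cursors c1@1 c2@4, authorship .....
After op 5 (move_left): buffer="vuvwa" (len 5), cursors c1@0 c2@3, authorship .....
After op 6 (delete): buffer="vuwa" (len 4), cursors c1@0 c2@2, authorship ....

Answer: vuwa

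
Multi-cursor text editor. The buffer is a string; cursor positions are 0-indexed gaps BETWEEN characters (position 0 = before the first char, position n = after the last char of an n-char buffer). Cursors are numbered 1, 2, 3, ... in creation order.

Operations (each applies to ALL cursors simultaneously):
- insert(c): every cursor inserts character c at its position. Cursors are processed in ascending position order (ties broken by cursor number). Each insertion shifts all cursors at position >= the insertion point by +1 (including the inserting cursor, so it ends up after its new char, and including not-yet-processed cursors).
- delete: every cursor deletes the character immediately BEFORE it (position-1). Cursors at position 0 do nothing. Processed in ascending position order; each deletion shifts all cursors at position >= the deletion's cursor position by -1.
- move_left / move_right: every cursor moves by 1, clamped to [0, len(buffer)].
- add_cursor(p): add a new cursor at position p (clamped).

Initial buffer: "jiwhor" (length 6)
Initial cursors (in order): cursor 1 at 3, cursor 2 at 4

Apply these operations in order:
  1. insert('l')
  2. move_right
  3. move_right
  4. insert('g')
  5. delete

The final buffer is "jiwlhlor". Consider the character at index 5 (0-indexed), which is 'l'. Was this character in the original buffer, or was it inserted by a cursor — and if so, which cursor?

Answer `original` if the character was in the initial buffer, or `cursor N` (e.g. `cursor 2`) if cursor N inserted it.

After op 1 (insert('l')): buffer="jiwlhlor" (len 8), cursors c1@4 c2@6, authorship ...1.2..
After op 2 (move_right): buffer="jiwlhlor" (len 8), cursors c1@5 c2@7, authorship ...1.2..
After op 3 (move_right): buffer="jiwlhlor" (len 8), cursors c1@6 c2@8, authorship ...1.2..
After op 4 (insert('g')): buffer="jiwlhlgorg" (len 10), cursors c1@7 c2@10, authorship ...1.21..2
After op 5 (delete): buffer="jiwlhlor" (len 8), cursors c1@6 c2@8, authorship ...1.2..
Authorship (.=original, N=cursor N): . . . 1 . 2 . .
Index 5: author = 2

Answer: cursor 2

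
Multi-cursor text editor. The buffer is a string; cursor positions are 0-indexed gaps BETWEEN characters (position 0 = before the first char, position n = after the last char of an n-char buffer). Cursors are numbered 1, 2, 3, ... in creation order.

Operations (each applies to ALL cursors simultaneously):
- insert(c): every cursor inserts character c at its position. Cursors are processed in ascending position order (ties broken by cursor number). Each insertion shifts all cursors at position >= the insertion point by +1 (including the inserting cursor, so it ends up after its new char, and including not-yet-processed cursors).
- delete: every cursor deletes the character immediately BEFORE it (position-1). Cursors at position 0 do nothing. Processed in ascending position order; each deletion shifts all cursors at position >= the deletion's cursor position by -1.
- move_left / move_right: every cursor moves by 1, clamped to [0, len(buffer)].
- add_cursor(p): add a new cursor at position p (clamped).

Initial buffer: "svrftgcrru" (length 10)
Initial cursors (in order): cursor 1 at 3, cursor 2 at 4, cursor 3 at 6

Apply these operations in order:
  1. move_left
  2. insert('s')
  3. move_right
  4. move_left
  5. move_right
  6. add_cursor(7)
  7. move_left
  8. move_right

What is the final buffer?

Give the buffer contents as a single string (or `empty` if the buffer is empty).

Answer: svsrsftsgcrru

Derivation:
After op 1 (move_left): buffer="svrftgcrru" (len 10), cursors c1@2 c2@3 c3@5, authorship ..........
After op 2 (insert('s')): buffer="svsrsftsgcrru" (len 13), cursors c1@3 c2@5 c3@8, authorship ..1.2..3.....
After op 3 (move_right): buffer="svsrsftsgcrru" (len 13), cursors c1@4 c2@6 c3@9, authorship ..1.2..3.....
After op 4 (move_left): buffer="svsrsftsgcrru" (len 13), cursors c1@3 c2@5 c3@8, authorship ..1.2..3.....
After op 5 (move_right): buffer="svsrsftsgcrru" (len 13), cursors c1@4 c2@6 c3@9, authorship ..1.2..3.....
After op 6 (add_cursor(7)): buffer="svsrsftsgcrru" (len 13), cursors c1@4 c2@6 c4@7 c3@9, authorship ..1.2..3.....
After op 7 (move_left): buffer="svsrsftsgcrru" (len 13), cursors c1@3 c2@5 c4@6 c3@8, authorship ..1.2..3.....
After op 8 (move_right): buffer="svsrsftsgcrru" (len 13), cursors c1@4 c2@6 c4@7 c3@9, authorship ..1.2..3.....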